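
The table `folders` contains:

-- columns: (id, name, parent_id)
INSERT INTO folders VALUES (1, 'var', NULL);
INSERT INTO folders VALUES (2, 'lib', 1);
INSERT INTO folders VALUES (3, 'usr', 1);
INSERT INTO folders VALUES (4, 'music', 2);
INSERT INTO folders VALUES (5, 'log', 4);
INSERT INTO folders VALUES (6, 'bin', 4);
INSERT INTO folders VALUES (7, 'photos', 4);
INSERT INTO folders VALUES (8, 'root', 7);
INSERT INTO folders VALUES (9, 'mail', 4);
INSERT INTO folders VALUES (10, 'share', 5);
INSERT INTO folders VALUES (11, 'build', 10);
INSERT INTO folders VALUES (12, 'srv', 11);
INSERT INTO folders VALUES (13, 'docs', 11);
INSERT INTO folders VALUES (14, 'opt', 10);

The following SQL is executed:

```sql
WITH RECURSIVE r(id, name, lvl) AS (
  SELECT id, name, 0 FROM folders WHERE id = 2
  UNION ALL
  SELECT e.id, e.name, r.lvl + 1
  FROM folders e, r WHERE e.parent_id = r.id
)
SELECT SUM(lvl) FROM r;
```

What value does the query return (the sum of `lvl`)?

33

Base: id=2 (lib) at lvl 0.
Iteration 1: rows with parent_id in {2} -> music (id 4, lvl 1).
Iteration 2: rows with parent_id in {4} -> log (id 5, lvl 2), bin (id 6, lvl 2), photos (id 7, lvl 2), mail (id 9, lvl 2).
Iteration 3: rows with parent_id in {5,6,7,9} -> root (id 8, lvl 3), share (id 10, lvl 3).
Iteration 4: rows with parent_id in {8,10} -> build (id 11, lvl 4), opt (id 14, lvl 4).
Iteration 5: rows with parent_id in {11,14} -> srv (id 12, lvl 5), docs (id 13, lvl 5).
Iteration 6: no rows with parent_id in {12,13}; recursion stops.
SUM(lvl) = 0 + 1 + 2 + 2 + 2 + 2 + 3 + 3 + 4 + 4 + 5 + 5 = 33.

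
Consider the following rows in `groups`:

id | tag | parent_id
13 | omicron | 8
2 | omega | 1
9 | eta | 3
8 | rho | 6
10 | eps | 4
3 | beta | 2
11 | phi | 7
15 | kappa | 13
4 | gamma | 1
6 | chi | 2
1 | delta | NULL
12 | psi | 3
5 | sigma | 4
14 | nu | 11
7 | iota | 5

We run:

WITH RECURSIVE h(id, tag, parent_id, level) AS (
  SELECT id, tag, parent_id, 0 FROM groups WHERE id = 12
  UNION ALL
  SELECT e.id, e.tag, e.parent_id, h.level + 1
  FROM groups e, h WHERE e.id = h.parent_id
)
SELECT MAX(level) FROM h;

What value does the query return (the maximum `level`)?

Base: id=12 (psi), parent_id=3, level 0.
Iteration 1: join on id=3 -> beta (id 3, parent_id=2, level 1).
Iteration 2: join on id=2 -> omega (id 2, parent_id=1, level 2).
Iteration 3: join on id=1 -> delta (id 1, parent_id=NULL, level 3).
Iteration 4: parent_id is NULL; no match; recursion stops.
level values: 0, 1, 2, 3; the maximum is 3.

3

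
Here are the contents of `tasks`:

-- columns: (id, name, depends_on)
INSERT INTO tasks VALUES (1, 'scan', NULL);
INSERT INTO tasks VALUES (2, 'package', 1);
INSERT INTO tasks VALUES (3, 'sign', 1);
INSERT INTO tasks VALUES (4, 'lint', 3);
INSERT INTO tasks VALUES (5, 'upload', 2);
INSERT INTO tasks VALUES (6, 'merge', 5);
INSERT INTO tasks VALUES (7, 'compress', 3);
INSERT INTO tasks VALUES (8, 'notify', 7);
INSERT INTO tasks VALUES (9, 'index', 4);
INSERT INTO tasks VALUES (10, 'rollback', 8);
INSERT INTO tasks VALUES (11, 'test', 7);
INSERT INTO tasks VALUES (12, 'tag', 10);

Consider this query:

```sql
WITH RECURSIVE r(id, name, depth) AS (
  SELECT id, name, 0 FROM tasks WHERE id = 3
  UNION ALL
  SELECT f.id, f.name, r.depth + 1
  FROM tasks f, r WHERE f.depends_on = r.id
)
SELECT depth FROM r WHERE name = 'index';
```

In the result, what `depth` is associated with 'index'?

2

Base: id=3 (sign) at depth 0.
Iteration 1: rows with depends_on in {3} -> lint (id 4, depth 1), compress (id 7, depth 1).
Iteration 2: rows with depends_on in {4,7} -> notify (id 8, depth 2), index (id 9, depth 2), test (id 11, depth 2).
Iteration 3: rows with depends_on in {8,9,11} -> rollback (id 10, depth 3).
Iteration 4: rows with depends_on in {10} -> tag (id 12, depth 4).
Iteration 5: no rows with depends_on in {12}; recursion stops.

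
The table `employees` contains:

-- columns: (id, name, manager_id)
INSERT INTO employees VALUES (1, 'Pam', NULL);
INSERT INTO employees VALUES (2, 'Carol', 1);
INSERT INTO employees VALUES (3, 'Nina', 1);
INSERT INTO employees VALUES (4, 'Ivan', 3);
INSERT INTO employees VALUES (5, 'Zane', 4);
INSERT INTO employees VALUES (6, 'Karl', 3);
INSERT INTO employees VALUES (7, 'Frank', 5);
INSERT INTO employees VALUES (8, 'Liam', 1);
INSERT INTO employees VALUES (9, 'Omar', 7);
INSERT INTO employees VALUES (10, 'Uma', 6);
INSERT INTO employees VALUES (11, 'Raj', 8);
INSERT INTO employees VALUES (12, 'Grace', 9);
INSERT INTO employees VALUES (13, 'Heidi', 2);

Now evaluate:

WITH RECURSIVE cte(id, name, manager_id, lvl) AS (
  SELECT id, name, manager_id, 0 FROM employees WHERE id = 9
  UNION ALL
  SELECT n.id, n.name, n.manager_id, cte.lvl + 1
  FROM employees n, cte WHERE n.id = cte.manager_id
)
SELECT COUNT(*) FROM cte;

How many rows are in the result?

6

Base: id=9 (Omar), manager_id=7, lvl 0.
Iteration 1: join on id=7 -> Frank (id 7, manager_id=5, lvl 1).
Iteration 2: join on id=5 -> Zane (id 5, manager_id=4, lvl 2).
Iteration 3: join on id=4 -> Ivan (id 4, manager_id=3, lvl 3).
Iteration 4: join on id=3 -> Nina (id 3, manager_id=1, lvl 4).
Iteration 5: join on id=1 -> Pam (id 1, manager_id=NULL, lvl 5).
Iteration 6: manager_id is NULL; no match; recursion stops.
Total rows emitted: 6.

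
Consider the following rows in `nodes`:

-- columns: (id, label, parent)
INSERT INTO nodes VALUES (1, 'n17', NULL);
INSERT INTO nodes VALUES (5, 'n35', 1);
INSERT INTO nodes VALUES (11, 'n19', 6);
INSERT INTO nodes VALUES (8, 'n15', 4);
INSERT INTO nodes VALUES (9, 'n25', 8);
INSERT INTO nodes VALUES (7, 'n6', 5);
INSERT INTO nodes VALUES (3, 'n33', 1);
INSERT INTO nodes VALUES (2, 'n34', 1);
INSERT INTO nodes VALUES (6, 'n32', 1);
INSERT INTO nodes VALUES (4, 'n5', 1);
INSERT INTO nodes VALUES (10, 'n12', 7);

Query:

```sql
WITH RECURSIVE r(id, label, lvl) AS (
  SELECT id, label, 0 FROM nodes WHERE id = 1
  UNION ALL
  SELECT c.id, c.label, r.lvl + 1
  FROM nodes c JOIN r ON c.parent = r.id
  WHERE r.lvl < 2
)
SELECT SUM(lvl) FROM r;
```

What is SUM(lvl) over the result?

11

Base: id=1 (n17) at lvl 0.
Iteration 1: rows with parent in {1} -> n34 (id 2, lvl 1), n33 (id 3, lvl 1), n5 (id 4, lvl 1), n35 (id 5, lvl 1), n32 (id 6, lvl 1).
Iteration 2: rows with parent in {2,3,4,5,6} -> n6 (id 7, lvl 2), n15 (id 8, lvl 2), n19 (id 11, lvl 2).
Iteration 3: lvl < 2 fails for all current rows; recursion stops.
SUM(lvl) = 0 + 1 + 1 + 1 + 1 + 1 + 2 + 2 + 2 = 11.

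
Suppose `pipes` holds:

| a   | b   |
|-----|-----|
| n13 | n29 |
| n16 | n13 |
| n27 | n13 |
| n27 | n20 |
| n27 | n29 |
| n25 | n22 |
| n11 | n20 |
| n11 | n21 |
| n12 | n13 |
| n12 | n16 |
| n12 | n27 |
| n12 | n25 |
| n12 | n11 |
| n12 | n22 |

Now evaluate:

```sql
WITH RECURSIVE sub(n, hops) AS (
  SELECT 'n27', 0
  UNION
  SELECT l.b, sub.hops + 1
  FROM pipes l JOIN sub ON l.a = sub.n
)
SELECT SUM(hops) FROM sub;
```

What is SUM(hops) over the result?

5

Base: (n27, hops=0).
Iteration 1: edges from {n27} -> (n13, hops=1), (n20, hops=1), (n29, hops=1).
Iteration 2: edges from {n13,n20,n29} -> (n29, hops=2).
Iteration 3: no outgoing edges from {n29}; recursion stops.
SUM(hops) = 0 + 1 + 1 + 1 + 2 = 5.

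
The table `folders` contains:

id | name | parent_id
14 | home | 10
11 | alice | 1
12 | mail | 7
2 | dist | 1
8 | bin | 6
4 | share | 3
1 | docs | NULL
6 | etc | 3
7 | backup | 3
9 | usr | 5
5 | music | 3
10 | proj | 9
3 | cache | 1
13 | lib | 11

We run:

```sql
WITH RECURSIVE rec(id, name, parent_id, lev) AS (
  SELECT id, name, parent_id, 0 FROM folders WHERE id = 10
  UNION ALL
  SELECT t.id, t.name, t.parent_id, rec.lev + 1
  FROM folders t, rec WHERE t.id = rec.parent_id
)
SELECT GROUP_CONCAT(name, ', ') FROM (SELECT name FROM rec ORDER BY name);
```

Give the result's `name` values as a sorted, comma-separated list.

cache, docs, music, proj, usr

Base: id=10 (proj), parent_id=9, lev 0.
Iteration 1: join on id=9 -> usr (id 9, parent_id=5, lev 1).
Iteration 2: join on id=5 -> music (id 5, parent_id=3, lev 2).
Iteration 3: join on id=3 -> cache (id 3, parent_id=1, lev 3).
Iteration 4: join on id=1 -> docs (id 1, parent_id=NULL, lev 4).
Iteration 5: parent_id is NULL; no match; recursion stops.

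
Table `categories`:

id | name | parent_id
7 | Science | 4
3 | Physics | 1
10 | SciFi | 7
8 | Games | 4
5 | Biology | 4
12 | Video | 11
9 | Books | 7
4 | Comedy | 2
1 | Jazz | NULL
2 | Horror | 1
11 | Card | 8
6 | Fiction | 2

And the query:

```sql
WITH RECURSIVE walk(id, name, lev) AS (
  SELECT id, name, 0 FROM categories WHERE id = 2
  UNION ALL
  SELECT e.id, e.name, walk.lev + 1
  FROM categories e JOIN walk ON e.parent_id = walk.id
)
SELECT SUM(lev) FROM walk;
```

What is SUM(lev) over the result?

21

Base: id=2 (Horror) at lev 0.
Iteration 1: rows with parent_id in {2} -> Comedy (id 4, lev 1), Fiction (id 6, lev 1).
Iteration 2: rows with parent_id in {4,6} -> Biology (id 5, lev 2), Science (id 7, lev 2), Games (id 8, lev 2).
Iteration 3: rows with parent_id in {5,7,8} -> Books (id 9, lev 3), SciFi (id 10, lev 3), Card (id 11, lev 3).
Iteration 4: rows with parent_id in {9,10,11} -> Video (id 12, lev 4).
Iteration 5: no rows with parent_id in {12}; recursion stops.
SUM(lev) = 0 + 1 + 1 + 2 + 2 + 2 + 3 + 3 + 3 + 4 = 21.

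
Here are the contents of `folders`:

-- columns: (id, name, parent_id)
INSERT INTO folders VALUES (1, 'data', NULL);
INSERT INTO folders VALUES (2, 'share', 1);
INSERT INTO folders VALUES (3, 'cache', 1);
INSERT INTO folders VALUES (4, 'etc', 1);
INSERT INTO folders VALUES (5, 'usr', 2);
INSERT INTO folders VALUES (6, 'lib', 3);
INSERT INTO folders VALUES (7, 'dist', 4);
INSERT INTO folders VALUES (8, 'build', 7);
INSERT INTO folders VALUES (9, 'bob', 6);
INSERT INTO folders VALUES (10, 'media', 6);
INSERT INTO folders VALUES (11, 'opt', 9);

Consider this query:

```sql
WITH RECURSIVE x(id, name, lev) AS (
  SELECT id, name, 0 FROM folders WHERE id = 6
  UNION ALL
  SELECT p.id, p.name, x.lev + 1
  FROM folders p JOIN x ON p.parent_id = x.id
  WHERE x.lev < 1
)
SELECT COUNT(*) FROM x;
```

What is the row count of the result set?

3

Base: id=6 (lib) at lev 0.
Iteration 1: rows with parent_id in {6} -> bob (id 9, lev 1), media (id 10, lev 1).
Iteration 2: lev < 1 fails for all current rows; recursion stops.
Total rows emitted: 3.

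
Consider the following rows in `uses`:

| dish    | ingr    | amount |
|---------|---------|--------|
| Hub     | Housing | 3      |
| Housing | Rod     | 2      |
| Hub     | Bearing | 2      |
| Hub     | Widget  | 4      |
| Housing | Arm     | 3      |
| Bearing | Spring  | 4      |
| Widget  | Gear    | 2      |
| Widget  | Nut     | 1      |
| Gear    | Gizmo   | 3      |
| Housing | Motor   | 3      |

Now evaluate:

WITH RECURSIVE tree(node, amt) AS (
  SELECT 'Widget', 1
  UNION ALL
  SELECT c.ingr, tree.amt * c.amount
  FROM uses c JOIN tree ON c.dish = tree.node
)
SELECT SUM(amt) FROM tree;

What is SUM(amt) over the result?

10

Base: (Widget, amt=1).
Iteration 1: components of {Widget} -> Gear = 1*2 = 2, Nut = 1*1 = 1.
Iteration 2: components of {Gear,Nut} -> Gizmo = 2*3 = 6.
Iteration 3: no further components; recursion stops.
SUM(amt) = 1 + 2 + 1 + 6 = 10.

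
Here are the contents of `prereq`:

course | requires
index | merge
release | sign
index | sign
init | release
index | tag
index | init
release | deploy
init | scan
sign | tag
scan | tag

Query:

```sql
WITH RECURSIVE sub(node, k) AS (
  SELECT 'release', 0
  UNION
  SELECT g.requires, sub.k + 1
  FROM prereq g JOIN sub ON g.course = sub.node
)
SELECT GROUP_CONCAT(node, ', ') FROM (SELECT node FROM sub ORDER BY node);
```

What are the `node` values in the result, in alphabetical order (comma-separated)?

deploy, release, sign, tag

Base: (release, k=0).
Iteration 1: edges from {release} -> (deploy, k=1), (sign, k=1).
Iteration 2: edges from {deploy,sign} -> (tag, k=2).
Iteration 3: no outgoing edges from {tag}; recursion stops.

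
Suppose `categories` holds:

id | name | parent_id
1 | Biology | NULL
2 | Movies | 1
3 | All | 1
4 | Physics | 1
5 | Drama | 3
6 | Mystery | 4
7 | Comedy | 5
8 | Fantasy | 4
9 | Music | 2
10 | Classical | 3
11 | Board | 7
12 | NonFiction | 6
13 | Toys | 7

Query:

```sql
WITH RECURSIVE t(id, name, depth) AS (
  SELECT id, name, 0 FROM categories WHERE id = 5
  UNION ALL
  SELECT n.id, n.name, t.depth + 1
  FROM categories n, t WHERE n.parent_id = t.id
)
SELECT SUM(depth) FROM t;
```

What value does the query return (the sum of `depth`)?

Base: id=5 (Drama) at depth 0.
Iteration 1: rows with parent_id in {5} -> Comedy (id 7, depth 1).
Iteration 2: rows with parent_id in {7} -> Board (id 11, depth 2), Toys (id 13, depth 2).
Iteration 3: no rows with parent_id in {11,13}; recursion stops.
SUM(depth) = 0 + 1 + 2 + 2 = 5.

5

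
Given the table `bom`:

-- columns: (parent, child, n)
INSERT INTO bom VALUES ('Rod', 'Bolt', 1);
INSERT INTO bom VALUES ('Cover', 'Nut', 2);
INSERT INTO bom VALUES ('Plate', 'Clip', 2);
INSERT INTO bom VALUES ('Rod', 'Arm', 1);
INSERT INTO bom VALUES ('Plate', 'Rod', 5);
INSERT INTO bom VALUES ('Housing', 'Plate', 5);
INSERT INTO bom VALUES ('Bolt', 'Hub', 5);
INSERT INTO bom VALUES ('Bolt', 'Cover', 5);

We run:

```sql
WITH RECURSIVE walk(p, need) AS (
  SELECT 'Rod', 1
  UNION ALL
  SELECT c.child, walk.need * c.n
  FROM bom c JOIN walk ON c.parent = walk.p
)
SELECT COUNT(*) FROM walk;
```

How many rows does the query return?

Base: (Rod, need=1).
Iteration 1: components of {Rod} -> Arm = 1*1 = 1, Bolt = 1*1 = 1.
Iteration 2: components of {Arm,Bolt} -> Cover = 1*5 = 5, Hub = 1*5 = 5.
Iteration 3: components of {Cover,Hub} -> Nut = 5*2 = 10.
Iteration 4: no further components; recursion stops.
Total rows emitted: 6.

6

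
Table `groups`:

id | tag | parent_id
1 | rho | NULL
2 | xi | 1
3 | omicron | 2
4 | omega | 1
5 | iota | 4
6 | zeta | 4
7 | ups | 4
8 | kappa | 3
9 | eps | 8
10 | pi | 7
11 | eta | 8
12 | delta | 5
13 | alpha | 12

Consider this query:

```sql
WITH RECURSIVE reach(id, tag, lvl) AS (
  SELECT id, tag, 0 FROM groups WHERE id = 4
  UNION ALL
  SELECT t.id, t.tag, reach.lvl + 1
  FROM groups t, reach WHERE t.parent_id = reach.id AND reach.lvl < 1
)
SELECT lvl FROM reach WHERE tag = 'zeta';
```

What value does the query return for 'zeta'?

Base: id=4 (omega) at lvl 0.
Iteration 1: rows with parent_id in {4} -> iota (id 5, lvl 1), zeta (id 6, lvl 1), ups (id 7, lvl 1).
Iteration 2: lvl < 1 fails for all current rows; recursion stops.

1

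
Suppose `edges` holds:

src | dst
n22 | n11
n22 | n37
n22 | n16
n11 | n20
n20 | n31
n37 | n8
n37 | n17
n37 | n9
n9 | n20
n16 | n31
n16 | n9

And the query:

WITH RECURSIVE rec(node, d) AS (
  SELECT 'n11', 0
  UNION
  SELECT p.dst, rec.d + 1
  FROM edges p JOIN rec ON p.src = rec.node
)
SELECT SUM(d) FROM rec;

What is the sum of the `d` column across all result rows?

3

Base: (n11, d=0).
Iteration 1: edges from {n11} -> (n20, d=1).
Iteration 2: edges from {n20} -> (n31, d=2).
Iteration 3: no outgoing edges from {n31}; recursion stops.
SUM(d) = 0 + 1 + 2 = 3.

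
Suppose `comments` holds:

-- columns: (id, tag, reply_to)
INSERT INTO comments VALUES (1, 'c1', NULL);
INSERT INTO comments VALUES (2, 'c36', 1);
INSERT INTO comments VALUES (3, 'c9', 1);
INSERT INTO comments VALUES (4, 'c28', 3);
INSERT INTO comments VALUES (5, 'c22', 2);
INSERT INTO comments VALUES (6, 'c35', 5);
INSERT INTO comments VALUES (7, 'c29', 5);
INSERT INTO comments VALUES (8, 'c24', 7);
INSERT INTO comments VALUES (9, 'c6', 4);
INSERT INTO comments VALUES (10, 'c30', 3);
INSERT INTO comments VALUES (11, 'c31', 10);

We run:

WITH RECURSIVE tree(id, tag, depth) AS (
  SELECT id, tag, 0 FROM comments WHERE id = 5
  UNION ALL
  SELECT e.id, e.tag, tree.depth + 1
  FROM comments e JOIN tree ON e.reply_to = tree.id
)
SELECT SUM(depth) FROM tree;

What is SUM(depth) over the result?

Base: id=5 (c22) at depth 0.
Iteration 1: rows with reply_to in {5} -> c35 (id 6, depth 1), c29 (id 7, depth 1).
Iteration 2: rows with reply_to in {6,7} -> c24 (id 8, depth 2).
Iteration 3: no rows with reply_to in {8}; recursion stops.
SUM(depth) = 0 + 1 + 1 + 2 = 4.

4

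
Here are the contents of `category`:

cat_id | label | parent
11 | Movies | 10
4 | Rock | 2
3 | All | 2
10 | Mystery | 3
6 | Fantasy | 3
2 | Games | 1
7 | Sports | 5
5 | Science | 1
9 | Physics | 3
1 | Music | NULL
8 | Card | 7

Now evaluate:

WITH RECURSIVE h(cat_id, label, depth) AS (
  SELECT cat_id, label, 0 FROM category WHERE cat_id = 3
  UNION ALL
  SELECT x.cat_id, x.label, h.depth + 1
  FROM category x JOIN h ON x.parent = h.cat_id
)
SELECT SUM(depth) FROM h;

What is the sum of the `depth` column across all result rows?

Base: cat_id=3 (All) at depth 0.
Iteration 1: rows with parent in {3} -> Fantasy (id 6, depth 1), Physics (id 9, depth 1), Mystery (id 10, depth 1).
Iteration 2: rows with parent in {6,9,10} -> Movies (id 11, depth 2).
Iteration 3: no rows with parent in {11}; recursion stops.
SUM(depth) = 0 + 1 + 1 + 1 + 2 = 5.

5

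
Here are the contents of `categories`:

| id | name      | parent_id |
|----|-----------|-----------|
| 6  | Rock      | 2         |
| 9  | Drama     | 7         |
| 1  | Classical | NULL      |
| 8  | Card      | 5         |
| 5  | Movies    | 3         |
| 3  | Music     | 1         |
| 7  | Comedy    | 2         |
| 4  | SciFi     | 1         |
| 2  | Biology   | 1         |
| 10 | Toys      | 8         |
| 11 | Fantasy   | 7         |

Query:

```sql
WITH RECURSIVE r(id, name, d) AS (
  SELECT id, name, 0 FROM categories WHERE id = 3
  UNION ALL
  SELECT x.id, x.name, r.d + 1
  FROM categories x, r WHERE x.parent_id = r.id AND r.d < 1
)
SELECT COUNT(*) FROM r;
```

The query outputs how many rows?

Base: id=3 (Music) at d 0.
Iteration 1: rows with parent_id in {3} -> Movies (id 5, d 1).
Iteration 2: d < 1 fails for all current rows; recursion stops.
Total rows emitted: 2.

2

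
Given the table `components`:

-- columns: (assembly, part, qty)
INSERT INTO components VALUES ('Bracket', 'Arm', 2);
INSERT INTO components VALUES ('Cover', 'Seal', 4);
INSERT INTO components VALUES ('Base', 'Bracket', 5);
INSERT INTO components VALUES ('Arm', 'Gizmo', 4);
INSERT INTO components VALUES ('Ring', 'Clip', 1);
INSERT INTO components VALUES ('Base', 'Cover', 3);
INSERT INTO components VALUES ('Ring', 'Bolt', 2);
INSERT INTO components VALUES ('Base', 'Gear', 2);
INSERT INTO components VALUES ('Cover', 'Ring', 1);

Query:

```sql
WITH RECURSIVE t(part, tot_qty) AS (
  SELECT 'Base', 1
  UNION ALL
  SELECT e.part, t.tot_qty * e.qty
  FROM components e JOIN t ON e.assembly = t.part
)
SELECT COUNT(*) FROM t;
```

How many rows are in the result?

10

Base: (Base, tot_qty=1).
Iteration 1: components of {Base} -> Bracket = 1*5 = 5, Cover = 1*3 = 3, Gear = 1*2 = 2.
Iteration 2: components of {Bracket,Cover,Gear} -> Arm = 5*2 = 10, Ring = 3*1 = 3, Seal = 3*4 = 12.
Iteration 3: components of {Arm,Ring,Seal} -> Bolt = 3*2 = 6, Clip = 3*1 = 3, Gizmo = 10*4 = 40.
Iteration 4: no further components; recursion stops.
Total rows emitted: 10.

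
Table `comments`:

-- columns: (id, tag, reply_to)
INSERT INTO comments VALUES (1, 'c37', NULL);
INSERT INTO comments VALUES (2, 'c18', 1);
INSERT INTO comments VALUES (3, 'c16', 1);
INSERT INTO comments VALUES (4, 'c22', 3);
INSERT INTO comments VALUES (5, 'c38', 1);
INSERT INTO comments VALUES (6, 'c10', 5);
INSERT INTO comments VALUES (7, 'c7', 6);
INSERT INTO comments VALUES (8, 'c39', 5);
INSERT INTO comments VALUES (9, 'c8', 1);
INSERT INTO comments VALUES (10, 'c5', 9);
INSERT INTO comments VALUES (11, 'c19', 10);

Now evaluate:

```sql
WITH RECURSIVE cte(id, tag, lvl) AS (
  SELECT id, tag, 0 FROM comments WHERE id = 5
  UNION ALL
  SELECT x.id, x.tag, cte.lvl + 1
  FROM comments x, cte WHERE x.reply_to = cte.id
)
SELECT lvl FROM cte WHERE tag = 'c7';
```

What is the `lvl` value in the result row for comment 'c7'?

Base: id=5 (c38) at lvl 0.
Iteration 1: rows with reply_to in {5} -> c10 (id 6, lvl 1), c39 (id 8, lvl 1).
Iteration 2: rows with reply_to in {6,8} -> c7 (id 7, lvl 2).
Iteration 3: no rows with reply_to in {7}; recursion stops.

2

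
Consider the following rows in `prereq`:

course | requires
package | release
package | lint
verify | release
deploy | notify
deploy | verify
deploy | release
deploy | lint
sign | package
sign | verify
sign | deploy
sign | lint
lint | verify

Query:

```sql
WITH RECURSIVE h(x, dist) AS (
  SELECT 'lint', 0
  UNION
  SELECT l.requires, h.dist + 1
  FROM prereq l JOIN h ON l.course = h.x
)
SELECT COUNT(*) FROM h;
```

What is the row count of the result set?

3

Base: (lint, dist=0).
Iteration 1: edges from {lint} -> (verify, dist=1).
Iteration 2: edges from {verify} -> (release, dist=2).
Iteration 3: no outgoing edges from {release}; recursion stops.
Total rows emitted: 3.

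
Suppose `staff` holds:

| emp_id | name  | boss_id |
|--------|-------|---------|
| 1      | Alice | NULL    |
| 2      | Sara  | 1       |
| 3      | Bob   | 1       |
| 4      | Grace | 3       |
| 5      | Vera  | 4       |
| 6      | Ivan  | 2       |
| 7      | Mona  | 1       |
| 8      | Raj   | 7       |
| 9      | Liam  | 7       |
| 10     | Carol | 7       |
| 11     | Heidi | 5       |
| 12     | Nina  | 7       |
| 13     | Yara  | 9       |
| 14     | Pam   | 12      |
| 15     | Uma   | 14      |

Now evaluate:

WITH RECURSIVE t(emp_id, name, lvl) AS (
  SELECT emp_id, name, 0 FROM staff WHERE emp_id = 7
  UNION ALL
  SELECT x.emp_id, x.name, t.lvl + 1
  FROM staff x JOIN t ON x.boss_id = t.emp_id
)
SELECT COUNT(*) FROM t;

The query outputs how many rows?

Base: emp_id=7 (Mona) at lvl 0.
Iteration 1: rows with boss_id in {7} -> Raj (id 8, lvl 1), Liam (id 9, lvl 1), Carol (id 10, lvl 1), Nina (id 12, lvl 1).
Iteration 2: rows with boss_id in {8,9,10,12} -> Yara (id 13, lvl 2), Pam (id 14, lvl 2).
Iteration 3: rows with boss_id in {13,14} -> Uma (id 15, lvl 3).
Iteration 4: no rows with boss_id in {15}; recursion stops.
Total rows emitted: 8.

8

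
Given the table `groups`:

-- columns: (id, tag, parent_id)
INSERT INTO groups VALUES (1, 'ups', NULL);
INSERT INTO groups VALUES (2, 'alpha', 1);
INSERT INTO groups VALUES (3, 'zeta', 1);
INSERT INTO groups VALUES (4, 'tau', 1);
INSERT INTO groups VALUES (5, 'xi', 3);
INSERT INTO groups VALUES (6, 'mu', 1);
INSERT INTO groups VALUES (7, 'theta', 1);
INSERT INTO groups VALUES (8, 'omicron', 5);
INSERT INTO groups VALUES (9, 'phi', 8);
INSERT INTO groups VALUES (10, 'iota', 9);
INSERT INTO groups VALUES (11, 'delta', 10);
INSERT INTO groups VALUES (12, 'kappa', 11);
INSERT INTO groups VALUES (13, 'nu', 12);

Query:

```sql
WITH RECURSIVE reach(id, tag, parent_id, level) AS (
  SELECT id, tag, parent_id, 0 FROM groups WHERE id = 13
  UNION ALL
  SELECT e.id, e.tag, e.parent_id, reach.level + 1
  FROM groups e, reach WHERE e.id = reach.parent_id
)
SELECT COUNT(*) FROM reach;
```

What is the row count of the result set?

9

Base: id=13 (nu), parent_id=12, level 0.
Iteration 1: join on id=12 -> kappa (id 12, parent_id=11, level 1).
Iteration 2: join on id=11 -> delta (id 11, parent_id=10, level 2).
Iteration 3: join on id=10 -> iota (id 10, parent_id=9, level 3).
Iteration 4: join on id=9 -> phi (id 9, parent_id=8, level 4).
Iteration 5: join on id=8 -> omicron (id 8, parent_id=5, level 5).
Iteration 6: join on id=5 -> xi (id 5, parent_id=3, level 6).
Iteration 7: join on id=3 -> zeta (id 3, parent_id=1, level 7).
Iteration 8: join on id=1 -> ups (id 1, parent_id=NULL, level 8).
Iteration 9: parent_id is NULL; no match; recursion stops.
Total rows emitted: 9.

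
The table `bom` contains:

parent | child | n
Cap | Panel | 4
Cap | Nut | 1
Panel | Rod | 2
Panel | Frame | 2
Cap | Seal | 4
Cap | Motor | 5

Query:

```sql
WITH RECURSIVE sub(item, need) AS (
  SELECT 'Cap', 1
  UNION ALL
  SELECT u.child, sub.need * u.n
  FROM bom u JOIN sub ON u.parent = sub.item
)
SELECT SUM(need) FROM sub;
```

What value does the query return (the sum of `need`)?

31

Base: (Cap, need=1).
Iteration 1: components of {Cap} -> Motor = 1*5 = 5, Nut = 1*1 = 1, Panel = 1*4 = 4, Seal = 1*4 = 4.
Iteration 2: components of {Motor,Nut,Panel,Seal} -> Frame = 4*2 = 8, Rod = 4*2 = 8.
Iteration 3: no further components; recursion stops.
SUM(need) = 1 + 4 + 1 + 4 + 5 + 8 + 8 = 31.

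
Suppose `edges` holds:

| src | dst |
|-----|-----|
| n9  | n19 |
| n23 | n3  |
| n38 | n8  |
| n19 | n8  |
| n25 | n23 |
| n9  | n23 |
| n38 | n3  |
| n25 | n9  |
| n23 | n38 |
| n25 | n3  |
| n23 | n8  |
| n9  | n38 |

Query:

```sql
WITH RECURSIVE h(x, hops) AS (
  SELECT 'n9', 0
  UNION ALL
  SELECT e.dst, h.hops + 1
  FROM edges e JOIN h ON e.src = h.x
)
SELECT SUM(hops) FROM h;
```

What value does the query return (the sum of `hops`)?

Base: (n9, hops=0).
Iteration 1: edges from {n9} -> (n19, hops=1), (n23, hops=1), (n38, hops=1).
Iteration 2: edges from {n19,n23,n38} -> (n3, hops=2) x2, (n38, hops=2), (n8, hops=2) x3. [UNION ALL keeps all 6 new rows, including repeats]
Iteration 3: edges from {n3,n38,n8} -> (n3, hops=3), (n8, hops=3).
Iteration 4: no outgoing edges from {n3,n8}; recursion stops.
SUM(hops) = 0 + 1 + 1 + 1 + 2 + 2 + 2 + 2 + 2 + 2 + 3 + 3 = 21.

21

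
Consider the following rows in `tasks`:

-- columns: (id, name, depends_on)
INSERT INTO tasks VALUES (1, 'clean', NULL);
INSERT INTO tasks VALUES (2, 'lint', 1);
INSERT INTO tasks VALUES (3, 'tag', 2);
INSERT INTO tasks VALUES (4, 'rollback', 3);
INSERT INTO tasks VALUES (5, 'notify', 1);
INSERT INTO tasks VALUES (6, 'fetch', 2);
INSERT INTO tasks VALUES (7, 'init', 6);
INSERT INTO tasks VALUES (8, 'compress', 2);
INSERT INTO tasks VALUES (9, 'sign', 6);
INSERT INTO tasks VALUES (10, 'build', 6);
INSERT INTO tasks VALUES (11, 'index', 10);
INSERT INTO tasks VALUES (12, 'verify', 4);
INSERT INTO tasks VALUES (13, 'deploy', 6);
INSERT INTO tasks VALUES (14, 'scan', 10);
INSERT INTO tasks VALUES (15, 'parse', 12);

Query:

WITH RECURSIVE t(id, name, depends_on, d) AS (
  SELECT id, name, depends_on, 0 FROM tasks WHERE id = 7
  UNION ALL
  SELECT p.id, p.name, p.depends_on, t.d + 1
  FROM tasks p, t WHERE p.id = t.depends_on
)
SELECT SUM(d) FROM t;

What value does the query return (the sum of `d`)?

Base: id=7 (init), depends_on=6, d 0.
Iteration 1: join on id=6 -> fetch (id 6, depends_on=2, d 1).
Iteration 2: join on id=2 -> lint (id 2, depends_on=1, d 2).
Iteration 3: join on id=1 -> clean (id 1, depends_on=NULL, d 3).
Iteration 4: depends_on is NULL; no match; recursion stops.
SUM(d) = 0 + 1 + 2 + 3 = 6.

6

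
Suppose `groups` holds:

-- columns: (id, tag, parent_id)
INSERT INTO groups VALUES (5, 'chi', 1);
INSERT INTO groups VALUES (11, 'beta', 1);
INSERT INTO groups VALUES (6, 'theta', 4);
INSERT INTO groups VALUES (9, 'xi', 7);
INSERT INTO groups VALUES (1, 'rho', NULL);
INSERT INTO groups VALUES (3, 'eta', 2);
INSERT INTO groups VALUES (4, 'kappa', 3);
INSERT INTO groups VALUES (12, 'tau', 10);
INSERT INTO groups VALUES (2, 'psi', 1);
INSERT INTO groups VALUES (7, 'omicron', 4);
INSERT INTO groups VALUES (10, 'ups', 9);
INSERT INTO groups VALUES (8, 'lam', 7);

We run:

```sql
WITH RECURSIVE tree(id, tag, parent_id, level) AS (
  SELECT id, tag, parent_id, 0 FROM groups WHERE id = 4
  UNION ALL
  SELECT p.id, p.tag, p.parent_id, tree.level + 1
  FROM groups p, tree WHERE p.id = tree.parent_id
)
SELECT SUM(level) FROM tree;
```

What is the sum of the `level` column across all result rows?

Base: id=4 (kappa), parent_id=3, level 0.
Iteration 1: join on id=3 -> eta (id 3, parent_id=2, level 1).
Iteration 2: join on id=2 -> psi (id 2, parent_id=1, level 2).
Iteration 3: join on id=1 -> rho (id 1, parent_id=NULL, level 3).
Iteration 4: parent_id is NULL; no match; recursion stops.
SUM(level) = 0 + 1 + 2 + 3 = 6.

6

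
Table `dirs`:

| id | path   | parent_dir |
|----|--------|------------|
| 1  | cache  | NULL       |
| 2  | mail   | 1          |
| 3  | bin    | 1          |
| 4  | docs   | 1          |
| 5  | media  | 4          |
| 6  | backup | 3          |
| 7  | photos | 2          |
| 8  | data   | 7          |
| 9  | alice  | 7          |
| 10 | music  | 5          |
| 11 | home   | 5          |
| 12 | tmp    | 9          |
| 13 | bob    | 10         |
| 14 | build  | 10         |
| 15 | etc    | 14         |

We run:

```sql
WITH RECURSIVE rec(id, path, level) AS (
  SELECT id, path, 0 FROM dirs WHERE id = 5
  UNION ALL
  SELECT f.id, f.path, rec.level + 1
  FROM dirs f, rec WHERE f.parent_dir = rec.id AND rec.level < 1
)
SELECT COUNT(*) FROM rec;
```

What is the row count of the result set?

3

Base: id=5 (media) at level 0.
Iteration 1: rows with parent_dir in {5} -> music (id 10, level 1), home (id 11, level 1).
Iteration 2: level < 1 fails for all current rows; recursion stops.
Total rows emitted: 3.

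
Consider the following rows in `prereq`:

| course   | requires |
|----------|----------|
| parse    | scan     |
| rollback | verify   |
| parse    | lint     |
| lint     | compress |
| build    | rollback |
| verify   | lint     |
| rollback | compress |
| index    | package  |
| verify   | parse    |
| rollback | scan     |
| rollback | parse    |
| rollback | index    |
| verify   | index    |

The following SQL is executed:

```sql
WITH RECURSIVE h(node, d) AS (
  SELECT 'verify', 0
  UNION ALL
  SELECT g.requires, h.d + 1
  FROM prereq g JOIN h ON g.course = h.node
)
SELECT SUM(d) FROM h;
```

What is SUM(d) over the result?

14

Base: (verify, d=0).
Iteration 1: edges from {verify} -> (index, d=1), (lint, d=1), (parse, d=1).
Iteration 2: edges from {index,lint,parse} -> (compress, d=2), (lint, d=2), (package, d=2), (scan, d=2).
Iteration 3: edges from {compress,lint,package,scan} -> (compress, d=3).
Iteration 4: no outgoing edges from {compress}; recursion stops.
SUM(d) = 0 + 1 + 1 + 1 + 2 + 2 + 2 + 2 + 3 = 14.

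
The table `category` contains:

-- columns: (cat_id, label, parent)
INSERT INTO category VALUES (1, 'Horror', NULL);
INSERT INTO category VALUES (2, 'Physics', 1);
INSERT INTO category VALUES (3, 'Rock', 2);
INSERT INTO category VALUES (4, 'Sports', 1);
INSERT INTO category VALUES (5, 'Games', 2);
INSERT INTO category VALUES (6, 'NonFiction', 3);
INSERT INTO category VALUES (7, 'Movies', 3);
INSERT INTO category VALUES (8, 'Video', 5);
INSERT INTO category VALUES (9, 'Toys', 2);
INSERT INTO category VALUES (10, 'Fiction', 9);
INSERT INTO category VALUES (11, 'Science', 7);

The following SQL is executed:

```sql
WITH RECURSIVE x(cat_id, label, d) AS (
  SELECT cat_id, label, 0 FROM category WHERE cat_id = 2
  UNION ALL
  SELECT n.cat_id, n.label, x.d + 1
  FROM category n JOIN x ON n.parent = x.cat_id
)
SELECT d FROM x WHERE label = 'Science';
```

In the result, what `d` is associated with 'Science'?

3

Base: cat_id=2 (Physics) at d 0.
Iteration 1: rows with parent in {2} -> Rock (id 3, d 1), Games (id 5, d 1), Toys (id 9, d 1).
Iteration 2: rows with parent in {3,5,9} -> NonFiction (id 6, d 2), Movies (id 7, d 2), Video (id 8, d 2), Fiction (id 10, d 2).
Iteration 3: rows with parent in {6,7,8,10} -> Science (id 11, d 3).
Iteration 4: no rows with parent in {11}; recursion stops.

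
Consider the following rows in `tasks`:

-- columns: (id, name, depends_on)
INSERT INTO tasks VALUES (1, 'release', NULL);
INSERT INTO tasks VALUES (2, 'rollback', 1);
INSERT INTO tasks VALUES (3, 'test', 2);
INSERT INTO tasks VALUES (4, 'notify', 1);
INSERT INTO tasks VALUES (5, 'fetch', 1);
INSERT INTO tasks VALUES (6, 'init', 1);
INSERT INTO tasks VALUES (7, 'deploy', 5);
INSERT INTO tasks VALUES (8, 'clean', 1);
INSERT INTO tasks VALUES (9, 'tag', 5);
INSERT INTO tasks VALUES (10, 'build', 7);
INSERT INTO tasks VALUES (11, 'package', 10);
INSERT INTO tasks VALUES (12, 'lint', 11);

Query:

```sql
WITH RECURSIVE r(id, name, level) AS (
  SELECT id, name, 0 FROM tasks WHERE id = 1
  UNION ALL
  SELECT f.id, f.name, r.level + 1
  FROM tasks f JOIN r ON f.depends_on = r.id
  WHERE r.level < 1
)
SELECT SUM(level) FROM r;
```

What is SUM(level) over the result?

Base: id=1 (release) at level 0.
Iteration 1: rows with depends_on in {1} -> rollback (id 2, level 1), notify (id 4, level 1), fetch (id 5, level 1), init (id 6, level 1), clean (id 8, level 1).
Iteration 2: level < 1 fails for all current rows; recursion stops.
SUM(level) = 0 + 1 + 1 + 1 + 1 + 1 = 5.

5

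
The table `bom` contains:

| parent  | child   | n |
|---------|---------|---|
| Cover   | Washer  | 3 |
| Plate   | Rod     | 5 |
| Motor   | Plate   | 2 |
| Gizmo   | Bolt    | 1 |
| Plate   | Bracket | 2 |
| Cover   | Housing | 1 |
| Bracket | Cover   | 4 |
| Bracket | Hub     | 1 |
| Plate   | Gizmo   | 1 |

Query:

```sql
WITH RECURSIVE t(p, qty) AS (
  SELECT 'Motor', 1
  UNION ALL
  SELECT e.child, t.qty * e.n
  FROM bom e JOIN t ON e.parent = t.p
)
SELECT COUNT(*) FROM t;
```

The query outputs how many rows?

Base: (Motor, qty=1).
Iteration 1: components of {Motor} -> Plate = 1*2 = 2.
Iteration 2: components of {Plate} -> Bracket = 2*2 = 4, Gizmo = 2*1 = 2, Rod = 2*5 = 10.
Iteration 3: components of {Bracket,Gizmo,Rod} -> Bolt = 2*1 = 2, Cover = 4*4 = 16, Hub = 4*1 = 4.
Iteration 4: components of {Bolt,Cover,Hub} -> Housing = 16*1 = 16, Washer = 16*3 = 48.
Iteration 5: no further components; recursion stops.
Total rows emitted: 10.

10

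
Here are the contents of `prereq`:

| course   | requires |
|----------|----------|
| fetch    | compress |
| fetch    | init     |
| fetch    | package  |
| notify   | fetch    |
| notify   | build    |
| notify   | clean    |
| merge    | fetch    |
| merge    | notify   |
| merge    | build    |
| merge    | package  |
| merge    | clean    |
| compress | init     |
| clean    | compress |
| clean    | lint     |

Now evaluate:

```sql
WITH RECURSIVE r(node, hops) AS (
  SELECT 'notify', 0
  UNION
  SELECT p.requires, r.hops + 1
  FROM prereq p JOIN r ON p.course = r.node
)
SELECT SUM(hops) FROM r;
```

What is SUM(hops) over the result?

14

Base: (notify, hops=0).
Iteration 1: edges from {notify} -> (build, hops=1), (clean, hops=1), (fetch, hops=1).
Iteration 2: edges from {build,clean,fetch} -> (compress, hops=2), (init, hops=2), (lint, hops=2), (package, hops=2). [UNION drops 1 duplicate row(s)]
Iteration 3: edges from {compress,init,lint,package} -> (init, hops=3).
Iteration 4: no outgoing edges from {init}; recursion stops.
SUM(hops) = 0 + 1 + 1 + 1 + 2 + 2 + 2 + 2 + 3 = 14.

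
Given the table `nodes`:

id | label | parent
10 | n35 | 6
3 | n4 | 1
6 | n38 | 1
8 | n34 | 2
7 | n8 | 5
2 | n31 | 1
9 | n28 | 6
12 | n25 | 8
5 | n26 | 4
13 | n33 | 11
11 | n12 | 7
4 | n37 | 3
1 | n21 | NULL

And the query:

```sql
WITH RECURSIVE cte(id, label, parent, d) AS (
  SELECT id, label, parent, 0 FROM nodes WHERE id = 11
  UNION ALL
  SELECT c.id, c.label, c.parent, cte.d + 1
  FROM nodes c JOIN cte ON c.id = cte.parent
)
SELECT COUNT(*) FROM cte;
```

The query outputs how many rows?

Base: id=11 (n12), parent=7, d 0.
Iteration 1: join on id=7 -> n8 (id 7, parent=5, d 1).
Iteration 2: join on id=5 -> n26 (id 5, parent=4, d 2).
Iteration 3: join on id=4 -> n37 (id 4, parent=3, d 3).
Iteration 4: join on id=3 -> n4 (id 3, parent=1, d 4).
Iteration 5: join on id=1 -> n21 (id 1, parent=NULL, d 5).
Iteration 6: parent is NULL; no match; recursion stops.
Total rows emitted: 6.

6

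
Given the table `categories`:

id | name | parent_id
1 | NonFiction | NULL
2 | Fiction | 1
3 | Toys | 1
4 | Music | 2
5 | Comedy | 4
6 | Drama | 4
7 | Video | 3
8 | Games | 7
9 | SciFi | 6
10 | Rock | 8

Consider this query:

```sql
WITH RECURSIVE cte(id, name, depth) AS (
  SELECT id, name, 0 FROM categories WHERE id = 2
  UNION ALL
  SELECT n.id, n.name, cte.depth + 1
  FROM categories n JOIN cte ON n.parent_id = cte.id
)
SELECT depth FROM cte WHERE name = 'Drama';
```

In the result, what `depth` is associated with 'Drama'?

2

Base: id=2 (Fiction) at depth 0.
Iteration 1: rows with parent_id in {2} -> Music (id 4, depth 1).
Iteration 2: rows with parent_id in {4} -> Comedy (id 5, depth 2), Drama (id 6, depth 2).
Iteration 3: rows with parent_id in {5,6} -> SciFi (id 9, depth 3).
Iteration 4: no rows with parent_id in {9}; recursion stops.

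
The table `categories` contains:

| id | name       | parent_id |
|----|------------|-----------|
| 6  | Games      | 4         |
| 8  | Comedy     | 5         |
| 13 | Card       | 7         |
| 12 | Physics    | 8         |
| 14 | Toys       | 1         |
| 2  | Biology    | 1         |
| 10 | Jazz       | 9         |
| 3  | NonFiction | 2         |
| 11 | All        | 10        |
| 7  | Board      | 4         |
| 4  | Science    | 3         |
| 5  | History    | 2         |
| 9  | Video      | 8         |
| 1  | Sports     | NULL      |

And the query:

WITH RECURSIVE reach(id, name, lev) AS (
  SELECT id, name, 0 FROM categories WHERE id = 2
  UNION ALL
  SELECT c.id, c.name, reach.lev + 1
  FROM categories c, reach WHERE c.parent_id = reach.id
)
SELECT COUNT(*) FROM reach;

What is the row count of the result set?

Base: id=2 (Biology) at lev 0.
Iteration 1: rows with parent_id in {2} -> NonFiction (id 3, lev 1), History (id 5, lev 1).
Iteration 2: rows with parent_id in {3,5} -> Science (id 4, lev 2), Comedy (id 8, lev 2).
Iteration 3: rows with parent_id in {4,8} -> Games (id 6, lev 3), Board (id 7, lev 3), Video (id 9, lev 3), Physics (id 12, lev 3).
Iteration 4: rows with parent_id in {6,7,9,12} -> Jazz (id 10, lev 4), Card (id 13, lev 4).
Iteration 5: rows with parent_id in {10,13} -> All (id 11, lev 5).
Iteration 6: no rows with parent_id in {11}; recursion stops.
Total rows emitted: 12.

12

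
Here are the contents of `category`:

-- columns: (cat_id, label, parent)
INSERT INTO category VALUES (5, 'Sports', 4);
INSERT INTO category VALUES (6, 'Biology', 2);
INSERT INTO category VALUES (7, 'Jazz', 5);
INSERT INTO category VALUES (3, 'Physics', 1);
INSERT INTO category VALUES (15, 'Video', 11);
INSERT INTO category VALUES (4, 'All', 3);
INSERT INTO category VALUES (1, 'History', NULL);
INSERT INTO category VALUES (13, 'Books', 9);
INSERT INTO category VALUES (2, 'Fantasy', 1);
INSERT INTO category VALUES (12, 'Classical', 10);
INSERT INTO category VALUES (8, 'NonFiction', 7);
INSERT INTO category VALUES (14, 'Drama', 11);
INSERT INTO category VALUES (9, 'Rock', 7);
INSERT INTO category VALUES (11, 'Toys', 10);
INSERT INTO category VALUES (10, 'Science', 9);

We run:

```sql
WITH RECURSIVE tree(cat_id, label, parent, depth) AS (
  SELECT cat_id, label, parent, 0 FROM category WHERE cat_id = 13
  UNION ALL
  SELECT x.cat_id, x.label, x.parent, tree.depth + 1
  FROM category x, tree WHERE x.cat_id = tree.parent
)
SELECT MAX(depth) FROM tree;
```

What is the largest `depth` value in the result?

6

Base: cat_id=13 (Books), parent=9, depth 0.
Iteration 1: join on cat_id=9 -> Rock (id 9, parent=7, depth 1).
Iteration 2: join on cat_id=7 -> Jazz (id 7, parent=5, depth 2).
Iteration 3: join on cat_id=5 -> Sports (id 5, parent=4, depth 3).
Iteration 4: join on cat_id=4 -> All (id 4, parent=3, depth 4).
Iteration 5: join on cat_id=3 -> Physics (id 3, parent=1, depth 5).
Iteration 6: join on cat_id=1 -> History (id 1, parent=NULL, depth 6).
Iteration 7: parent is NULL; no match; recursion stops.
depth values: 0, 1, 2, 3, 4, 5, 6; the maximum is 6.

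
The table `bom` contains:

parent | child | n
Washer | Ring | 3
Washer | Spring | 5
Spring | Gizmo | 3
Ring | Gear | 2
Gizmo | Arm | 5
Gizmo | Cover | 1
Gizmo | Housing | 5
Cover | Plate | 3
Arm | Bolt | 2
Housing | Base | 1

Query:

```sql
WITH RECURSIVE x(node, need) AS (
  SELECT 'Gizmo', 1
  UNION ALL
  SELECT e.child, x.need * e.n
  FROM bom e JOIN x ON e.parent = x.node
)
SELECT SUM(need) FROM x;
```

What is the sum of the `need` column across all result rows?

30

Base: (Gizmo, need=1).
Iteration 1: components of {Gizmo} -> Arm = 1*5 = 5, Cover = 1*1 = 1, Housing = 1*5 = 5.
Iteration 2: components of {Arm,Cover,Housing} -> Base = 5*1 = 5, Bolt = 5*2 = 10, Plate = 1*3 = 3.
Iteration 3: no further components; recursion stops.
SUM(need) = 1 + 5 + 1 + 5 + 10 + 3 + 5 = 30.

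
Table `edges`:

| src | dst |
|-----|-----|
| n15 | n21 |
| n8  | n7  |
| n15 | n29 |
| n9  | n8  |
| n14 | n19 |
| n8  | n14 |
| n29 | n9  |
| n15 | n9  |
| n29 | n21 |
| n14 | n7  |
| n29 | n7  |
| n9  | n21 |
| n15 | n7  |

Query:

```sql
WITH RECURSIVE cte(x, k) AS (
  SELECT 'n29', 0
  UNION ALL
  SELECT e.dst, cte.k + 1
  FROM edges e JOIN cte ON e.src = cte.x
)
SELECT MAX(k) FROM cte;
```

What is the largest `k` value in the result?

Base: (n29, k=0).
Iteration 1: edges from {n29} -> (n21, k=1), (n7, k=1), (n9, k=1).
Iteration 2: edges from {n21,n7,n9} -> (n21, k=2), (n8, k=2).
Iteration 3: edges from {n21,n8} -> (n14, k=3), (n7, k=3).
Iteration 4: edges from {n14,n7} -> (n19, k=4), (n7, k=4).
Iteration 5: no outgoing edges from {n19,n7}; recursion stops.
k values: 0, 1, 1, 1, 2, 2, 3, 3, 4, 4; the maximum is 4.

4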